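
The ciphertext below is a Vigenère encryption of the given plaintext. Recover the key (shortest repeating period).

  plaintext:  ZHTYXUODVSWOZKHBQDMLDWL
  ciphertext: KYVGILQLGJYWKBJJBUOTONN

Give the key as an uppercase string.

  i= 0: K-Z = 11 → L
  i= 1: Y-H = 17 → R
  i= 2: V-T =  2 → C
  i= 3: G-Y =  8 → I
  i= 4: I-X = 11 → L
  i= 5: L-U = 17 → R
  i= 6: Q-O =  2 → C
  i= 7: L-D =  8 → I
  i= 8: G-V = 11 → L
  i= 9: J-S = 17 → R
  i=10: Y-W =  2 → C
  i=11: W-O =  8 → I
  i=12: K-Z = 11 → L
  i=13: B-K = 17 → R
  i=14: J-H =  2 → C
  i=15: J-B =  8 → I
  i=16: B-Q = 11 → L
  i=17: U-D = 17 → R
  i=18: O-M =  2 → C
  i=19: T-L =  8 → I
  i=20: O-D = 11 → L
  i=21: N-W = 17 → R
  i=22: N-L =  2 → C
  shifts repeat with period 4: LRCI

LRCI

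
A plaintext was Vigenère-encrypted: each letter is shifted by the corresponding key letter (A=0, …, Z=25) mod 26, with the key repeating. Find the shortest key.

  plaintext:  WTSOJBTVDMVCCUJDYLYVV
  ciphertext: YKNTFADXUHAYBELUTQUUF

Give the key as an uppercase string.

CRVFWZK

  i= 0: Y-W =  2 → C
  i= 1: K-T = 17 → R
  i= 2: N-S = 21 → V
  i= 3: T-O =  5 → F
  i= 4: F-J = 22 → W
  i= 5: A-B = 25 → Z
  i= 6: D-T = 10 → K
  i= 7: X-V =  2 → C
  i= 8: U-D = 17 → R
  i= 9: H-M = 21 → V
  i=10: A-V =  5 → F
  i=11: Y-C = 22 → W
  i=12: B-C = 25 → Z
  i=13: E-U = 10 → K
  i=14: L-J =  2 → C
  i=15: U-D = 17 → R
  i=16: T-Y = 21 → V
  i=17: Q-L =  5 → F
  i=18: U-Y = 22 → W
  i=19: U-V = 25 → Z
  i=20: F-V = 10 → K
  shifts repeat with period 7: CRVFWZK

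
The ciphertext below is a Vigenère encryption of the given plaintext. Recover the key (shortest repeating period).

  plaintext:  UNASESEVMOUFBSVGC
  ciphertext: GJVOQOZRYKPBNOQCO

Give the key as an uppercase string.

  i= 0: G-U = 12 → M
  i= 1: J-N = 22 → W
  i= 2: V-A = 21 → V
  i= 3: O-S = 22 → W
  i= 4: Q-E = 12 → M
  i= 5: O-S = 22 → W
  i= 6: Z-E = 21 → V
  i= 7: R-V = 22 → W
  i= 8: Y-M = 12 → M
  i= 9: K-O = 22 → W
  i=10: P-U = 21 → V
  i=11: B-F = 22 → W
  i=12: N-B = 12 → M
  i=13: O-S = 22 → W
  i=14: Q-V = 21 → V
  i=15: C-G = 22 → W
  i=16: O-C = 12 → M
  shifts repeat with period 4: MWVW

MWVW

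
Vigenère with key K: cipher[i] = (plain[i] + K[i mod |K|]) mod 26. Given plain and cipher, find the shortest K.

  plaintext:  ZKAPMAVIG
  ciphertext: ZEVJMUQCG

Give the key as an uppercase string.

  i= 0: Z-Z =  0 → A
  i= 1: E-K = 20 → U
  i= 2: V-A = 21 → V
  i= 3: J-P = 20 → U
  i= 4: M-M =  0 → A
  i= 5: U-A = 20 → U
  i= 6: Q-V = 21 → V
  i= 7: C-I = 20 → U
  i= 8: G-G =  0 → A
  shifts repeat with period 4: AUVU

AUVU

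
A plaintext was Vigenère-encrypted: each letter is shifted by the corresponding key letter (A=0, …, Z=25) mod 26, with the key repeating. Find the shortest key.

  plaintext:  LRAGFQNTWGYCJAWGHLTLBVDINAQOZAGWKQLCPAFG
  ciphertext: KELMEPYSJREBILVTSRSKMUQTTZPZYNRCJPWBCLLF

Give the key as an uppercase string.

ZNLGZZL

  i= 0: K-L = 25 → Z
  i= 1: E-R = 13 → N
  i= 2: L-A = 11 → L
  i= 3: M-G =  6 → G
  i= 4: E-F = 25 → Z
  i= 5: P-Q = 25 → Z
  i= 6: Y-N = 11 → L
  i= 7: S-T = 25 → Z
  i= 8: J-W = 13 → N
  i= 9: R-G = 11 → L
  i=10: E-Y =  6 → G
  i=11: B-C = 25 → Z
  i=12: I-J = 25 → Z
  i=13: L-A = 11 → L
  i=14: V-W = 25 → Z
  i=15: T-G = 13 → N
  i=16: S-H = 11 → L
  i=17: R-L =  6 → G
  i=18: S-T = 25 → Z
  i=19: K-L = 25 → Z
  i=20: M-B = 11 → L
  i=21: U-V = 25 → Z
  i=22: Q-D = 13 → N
  i=23: T-I = 11 → L
  i=24: T-N =  6 → G
  i=25: Z-A = 25 → Z
  i=26: P-Q = 25 → Z
  i=27: Z-O = 11 → L
  i=28: Y-Z = 25 → Z
  i=29: N-A = 13 → N
  i=30: R-G = 11 → L
  i=31: C-W =  6 → G
  i=32: J-K = 25 → Z
  i=33: P-Q = 25 → Z
  i=34: W-L = 11 → L
  i=35: B-C = 25 → Z
  i=36: C-P = 13 → N
  i=37: L-A = 11 → L
  i=38: L-F =  6 → G
  i=39: F-G = 25 → Z
  shifts repeat with period 7: ZNLGZZL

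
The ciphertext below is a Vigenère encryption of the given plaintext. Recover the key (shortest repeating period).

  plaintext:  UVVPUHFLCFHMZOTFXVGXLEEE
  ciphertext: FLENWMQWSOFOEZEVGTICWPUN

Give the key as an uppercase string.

  i= 0: F-U = 11 → L
  i= 1: L-V = 16 → Q
  i= 2: E-V =  9 → J
  i= 3: N-P = 24 → Y
  i= 4: W-U =  2 → C
  i= 5: M-H =  5 → F
  i= 6: Q-F = 11 → L
  i= 7: W-L = 11 → L
  i= 8: S-C = 16 → Q
  i= 9: O-F =  9 → J
  i=10: F-H = 24 → Y
  i=11: O-M =  2 → C
  i=12: E-Z =  5 → F
  i=13: Z-O = 11 → L
  i=14: E-T = 11 → L
  i=15: V-F = 16 → Q
  i=16: G-X =  9 → J
  i=17: T-V = 24 → Y
  i=18: I-G =  2 → C
  i=19: C-X =  5 → F
  i=20: W-L = 11 → L
  i=21: P-E = 11 → L
  i=22: U-E = 16 → Q
  i=23: N-E =  9 → J
  shifts repeat with period 7: LQJYCFL

LQJYCFL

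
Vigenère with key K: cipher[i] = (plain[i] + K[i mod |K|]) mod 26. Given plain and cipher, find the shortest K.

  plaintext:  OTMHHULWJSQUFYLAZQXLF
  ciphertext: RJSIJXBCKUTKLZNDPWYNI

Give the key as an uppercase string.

  i= 0: R-O =  3 → D
  i= 1: J-T = 16 → Q
  i= 2: S-M =  6 → G
  i= 3: I-H =  1 → B
  i= 4: J-H =  2 → C
  i= 5: X-U =  3 → D
  i= 6: B-L = 16 → Q
  i= 7: C-W =  6 → G
  i= 8: K-J =  1 → B
  i= 9: U-S =  2 → C
  i=10: T-Q =  3 → D
  i=11: K-U = 16 → Q
  i=12: L-F =  6 → G
  i=13: Z-Y =  1 → B
  i=14: N-L =  2 → C
  i=15: D-A =  3 → D
  i=16: P-Z = 16 → Q
  i=17: W-Q =  6 → G
  i=18: Y-X =  1 → B
  i=19: N-L =  2 → C
  i=20: I-F =  3 → D
  shifts repeat with period 5: DQGBC

DQGBC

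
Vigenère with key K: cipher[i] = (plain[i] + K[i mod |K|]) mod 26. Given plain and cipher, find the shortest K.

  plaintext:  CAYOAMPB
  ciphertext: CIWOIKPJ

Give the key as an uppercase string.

  i= 0: C-C =  0 → A
  i= 1: I-A =  8 → I
  i= 2: W-Y = 24 → Y
  i= 3: O-O =  0 → A
  i= 4: I-A =  8 → I
  i= 5: K-M = 24 → Y
  i= 6: P-P =  0 → A
  i= 7: J-B =  8 → I
  shifts repeat with period 3: AIY

AIY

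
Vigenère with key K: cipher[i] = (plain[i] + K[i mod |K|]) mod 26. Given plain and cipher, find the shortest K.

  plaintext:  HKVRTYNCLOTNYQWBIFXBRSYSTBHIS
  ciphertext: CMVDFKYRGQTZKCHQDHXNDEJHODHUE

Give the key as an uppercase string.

VCAMMMLP

  i= 0: C-H = 21 → V
  i= 1: M-K =  2 → C
  i= 2: V-V =  0 → A
  i= 3: D-R = 12 → M
  i= 4: F-T = 12 → M
  i= 5: K-Y = 12 → M
  i= 6: Y-N = 11 → L
  i= 7: R-C = 15 → P
  i= 8: G-L = 21 → V
  i= 9: Q-O =  2 → C
  i=10: T-T =  0 → A
  i=11: Z-N = 12 → M
  i=12: K-Y = 12 → M
  i=13: C-Q = 12 → M
  i=14: H-W = 11 → L
  i=15: Q-B = 15 → P
  i=16: D-I = 21 → V
  i=17: H-F =  2 → C
  i=18: X-X =  0 → A
  i=19: N-B = 12 → M
  i=20: D-R = 12 → M
  i=21: E-S = 12 → M
  i=22: J-Y = 11 → L
  i=23: H-S = 15 → P
  i=24: O-T = 21 → V
  i=25: D-B =  2 → C
  i=26: H-H =  0 → A
  i=27: U-I = 12 → M
  i=28: E-S = 12 → M
  shifts repeat with period 8: VCAMMMLP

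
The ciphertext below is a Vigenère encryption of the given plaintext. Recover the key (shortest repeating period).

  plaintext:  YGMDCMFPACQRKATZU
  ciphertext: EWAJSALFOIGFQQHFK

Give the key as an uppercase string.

  i= 0: E-Y =  6 → G
  i= 1: W-G = 16 → Q
  i= 2: A-M = 14 → O
  i= 3: J-D =  6 → G
  i= 4: S-C = 16 → Q
  i= 5: A-M = 14 → O
  i= 6: L-F =  6 → G
  i= 7: F-P = 16 → Q
  i= 8: O-A = 14 → O
  i= 9: I-C =  6 → G
  i=10: G-Q = 16 → Q
  i=11: F-R = 14 → O
  i=12: Q-K =  6 → G
  i=13: Q-A = 16 → Q
  i=14: H-T = 14 → O
  i=15: F-Z =  6 → G
  i=16: K-U = 16 → Q
  shifts repeat with period 3: GQO

GQO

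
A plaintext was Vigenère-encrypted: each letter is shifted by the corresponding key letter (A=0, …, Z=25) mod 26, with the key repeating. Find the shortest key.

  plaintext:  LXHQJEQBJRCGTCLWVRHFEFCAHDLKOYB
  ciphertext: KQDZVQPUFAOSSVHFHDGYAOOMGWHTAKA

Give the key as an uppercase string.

  i= 0: K-L = 25 → Z
  i= 1: Q-X = 19 → T
  i= 2: D-H = 22 → W
  i= 3: Z-Q =  9 → J
  i= 4: V-J = 12 → M
  i= 5: Q-E = 12 → M
  i= 6: P-Q = 25 → Z
  i= 7: U-B = 19 → T
  i= 8: F-J = 22 → W
  i= 9: A-R =  9 → J
  i=10: O-C = 12 → M
  i=11: S-G = 12 → M
  i=12: S-T = 25 → Z
  i=13: V-C = 19 → T
  i=14: H-L = 22 → W
  i=15: F-W =  9 → J
  i=16: H-V = 12 → M
  i=17: D-R = 12 → M
  i=18: G-H = 25 → Z
  i=19: Y-F = 19 → T
  i=20: A-E = 22 → W
  i=21: O-F =  9 → J
  i=22: O-C = 12 → M
  i=23: M-A = 12 → M
  i=24: G-H = 25 → Z
  i=25: W-D = 19 → T
  i=26: H-L = 22 → W
  i=27: T-K =  9 → J
  i=28: A-O = 12 → M
  i=29: K-Y = 12 → M
  i=30: A-B = 25 → Z
  shifts repeat with period 6: ZTWJMM

ZTWJMM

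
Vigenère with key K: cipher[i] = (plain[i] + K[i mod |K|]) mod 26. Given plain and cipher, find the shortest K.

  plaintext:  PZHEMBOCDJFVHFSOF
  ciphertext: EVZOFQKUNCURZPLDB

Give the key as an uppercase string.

PWSKT

  i= 0: E-P = 15 → P
  i= 1: V-Z = 22 → W
  i= 2: Z-H = 18 → S
  i= 3: O-E = 10 → K
  i= 4: F-M = 19 → T
  i= 5: Q-B = 15 → P
  i= 6: K-O = 22 → W
  i= 7: U-C = 18 → S
  i= 8: N-D = 10 → K
  i= 9: C-J = 19 → T
  i=10: U-F = 15 → P
  i=11: R-V = 22 → W
  i=12: Z-H = 18 → S
  i=13: P-F = 10 → K
  i=14: L-S = 19 → T
  i=15: D-O = 15 → P
  i=16: B-F = 22 → W
  shifts repeat with period 5: PWSKT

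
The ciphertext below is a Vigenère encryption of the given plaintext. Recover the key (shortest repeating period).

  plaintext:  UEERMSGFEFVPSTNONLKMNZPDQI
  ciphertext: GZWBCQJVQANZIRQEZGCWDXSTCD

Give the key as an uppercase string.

  i= 0: G-U = 12 → M
  i= 1: Z-E = 21 → V
  i= 2: W-E = 18 → S
  i= 3: B-R = 10 → K
  i= 4: C-M = 16 → Q
  i= 5: Q-S = 24 → Y
  i= 6: J-G =  3 → D
  i= 7: V-F = 16 → Q
  i= 8: Q-E = 12 → M
  i= 9: A-F = 21 → V
  i=10: N-V = 18 → S
  i=11: Z-P = 10 → K
  i=12: I-S = 16 → Q
  i=13: R-T = 24 → Y
  i=14: Q-N =  3 → D
  i=15: E-O = 16 → Q
  i=16: Z-N = 12 → M
  i=17: G-L = 21 → V
  i=18: C-K = 18 → S
  i=19: W-M = 10 → K
  i=20: D-N = 16 → Q
  i=21: X-Z = 24 → Y
  i=22: S-P =  3 → D
  i=23: T-D = 16 → Q
  i=24: C-Q = 12 → M
  i=25: D-I = 21 → V
  shifts repeat with period 8: MVSKQYDQ

MVSKQYDQ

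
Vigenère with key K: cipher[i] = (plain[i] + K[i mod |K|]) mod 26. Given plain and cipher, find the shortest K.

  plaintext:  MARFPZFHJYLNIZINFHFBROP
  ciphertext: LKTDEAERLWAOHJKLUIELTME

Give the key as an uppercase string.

  i= 0: L-M = 25 → Z
  i= 1: K-A = 10 → K
  i= 2: T-R =  2 → C
  i= 3: D-F = 24 → Y
  i= 4: E-P = 15 → P
  i= 5: A-Z =  1 → B
  i= 6: E-F = 25 → Z
  i= 7: R-H = 10 → K
  i= 8: L-J =  2 → C
  i= 9: W-Y = 24 → Y
  i=10: A-L = 15 → P
  i=11: O-N =  1 → B
  i=12: H-I = 25 → Z
  i=13: J-Z = 10 → K
  i=14: K-I =  2 → C
  i=15: L-N = 24 → Y
  i=16: U-F = 15 → P
  i=17: I-H =  1 → B
  i=18: E-F = 25 → Z
  i=19: L-B = 10 → K
  i=20: T-R =  2 → C
  i=21: M-O = 24 → Y
  i=22: E-P = 15 → P
  shifts repeat with period 6: ZKCYPB

ZKCYPB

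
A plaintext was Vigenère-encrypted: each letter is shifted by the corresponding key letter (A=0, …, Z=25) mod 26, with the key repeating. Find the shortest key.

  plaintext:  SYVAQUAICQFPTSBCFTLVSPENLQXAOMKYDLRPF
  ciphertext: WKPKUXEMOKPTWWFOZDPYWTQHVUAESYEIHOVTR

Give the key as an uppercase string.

EMUKEDE

  i= 0: W-S =  4 → E
  i= 1: K-Y = 12 → M
  i= 2: P-V = 20 → U
  i= 3: K-A = 10 → K
  i= 4: U-Q =  4 → E
  i= 5: X-U =  3 → D
  i= 6: E-A =  4 → E
  i= 7: M-I =  4 → E
  i= 8: O-C = 12 → M
  i= 9: K-Q = 20 → U
  i=10: P-F = 10 → K
  i=11: T-P =  4 → E
  i=12: W-T =  3 → D
  i=13: W-S =  4 → E
  i=14: F-B =  4 → E
  i=15: O-C = 12 → M
  i=16: Z-F = 20 → U
  i=17: D-T = 10 → K
  i=18: P-L =  4 → E
  i=19: Y-V =  3 → D
  i=20: W-S =  4 → E
  i=21: T-P =  4 → E
  i=22: Q-E = 12 → M
  i=23: H-N = 20 → U
  i=24: V-L = 10 → K
  i=25: U-Q =  4 → E
  i=26: A-X =  3 → D
  i=27: E-A =  4 → E
  i=28: S-O =  4 → E
  i=29: Y-M = 12 → M
  i=30: E-K = 20 → U
  i=31: I-Y = 10 → K
  i=32: H-D =  4 → E
  i=33: O-L =  3 → D
  i=34: V-R =  4 → E
  i=35: T-P =  4 → E
  i=36: R-F = 12 → M
  shifts repeat with period 7: EMUKEDE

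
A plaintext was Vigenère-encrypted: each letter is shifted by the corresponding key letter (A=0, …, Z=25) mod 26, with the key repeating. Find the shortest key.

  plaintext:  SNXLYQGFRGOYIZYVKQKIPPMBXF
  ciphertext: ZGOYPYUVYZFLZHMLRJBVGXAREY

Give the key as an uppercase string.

  i= 0: Z-S =  7 → H
  i= 1: G-N = 19 → T
  i= 2: O-X = 17 → R
  i= 3: Y-L = 13 → N
  i= 4: P-Y = 17 → R
  i= 5: Y-Q =  8 → I
  i= 6: U-G = 14 → O
  i= 7: V-F = 16 → Q
  i= 8: Y-R =  7 → H
  i= 9: Z-G = 19 → T
  i=10: F-O = 17 → R
  i=11: L-Y = 13 → N
  i=12: Z-I = 17 → R
  i=13: H-Z =  8 → I
  i=14: M-Y = 14 → O
  i=15: L-V = 16 → Q
  i=16: R-K =  7 → H
  i=17: J-Q = 19 → T
  i=18: B-K = 17 → R
  i=19: V-I = 13 → N
  i=20: G-P = 17 → R
  i=21: X-P =  8 → I
  i=22: A-M = 14 → O
  i=23: R-B = 16 → Q
  i=24: E-X =  7 → H
  i=25: Y-F = 19 → T
  shifts repeat with period 8: HTRNRIOQ

HTRNRIOQ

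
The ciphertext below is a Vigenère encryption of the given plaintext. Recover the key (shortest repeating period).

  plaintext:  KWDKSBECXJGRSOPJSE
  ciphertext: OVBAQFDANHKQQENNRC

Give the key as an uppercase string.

  i= 0: O-K =  4 → E
  i= 1: V-W = 25 → Z
  i= 2: B-D = 24 → Y
  i= 3: A-K = 16 → Q
  i= 4: Q-S = 24 → Y
  i= 5: F-B =  4 → E
  i= 6: D-E = 25 → Z
  i= 7: A-C = 24 → Y
  i= 8: N-X = 16 → Q
  i= 9: H-J = 24 → Y
  i=10: K-G =  4 → E
  i=11: Q-R = 25 → Z
  i=12: Q-S = 24 → Y
  i=13: E-O = 16 → Q
  i=14: N-P = 24 → Y
  i=15: N-J =  4 → E
  i=16: R-S = 25 → Z
  i=17: C-E = 24 → Y
  shifts repeat with period 5: EZYQY

EZYQY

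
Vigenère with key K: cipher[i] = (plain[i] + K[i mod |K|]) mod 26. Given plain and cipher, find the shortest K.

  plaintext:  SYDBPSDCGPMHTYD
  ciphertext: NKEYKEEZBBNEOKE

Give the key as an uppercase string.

VMBX

  i= 0: N-S = 21 → V
  i= 1: K-Y = 12 → M
  i= 2: E-D =  1 → B
  i= 3: Y-B = 23 → X
  i= 4: K-P = 21 → V
  i= 5: E-S = 12 → M
  i= 6: E-D =  1 → B
  i= 7: Z-C = 23 → X
  i= 8: B-G = 21 → V
  i= 9: B-P = 12 → M
  i=10: N-M =  1 → B
  i=11: E-H = 23 → X
  i=12: O-T = 21 → V
  i=13: K-Y = 12 → M
  i=14: E-D =  1 → B
  shifts repeat with period 4: VMBX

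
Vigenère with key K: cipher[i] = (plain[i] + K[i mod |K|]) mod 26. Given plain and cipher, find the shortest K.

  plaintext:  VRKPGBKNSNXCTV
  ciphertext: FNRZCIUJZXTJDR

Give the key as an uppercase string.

  i= 0: F-V = 10 → K
  i= 1: N-R = 22 → W
  i= 2: R-K =  7 → H
  i= 3: Z-P = 10 → K
  i= 4: C-G = 22 → W
  i= 5: I-B =  7 → H
  i= 6: U-K = 10 → K
  i= 7: J-N = 22 → W
  i= 8: Z-S =  7 → H
  i= 9: X-N = 10 → K
  i=10: T-X = 22 → W
  i=11: J-C =  7 → H
  i=12: D-T = 10 → K
  i=13: R-V = 22 → W
  shifts repeat with period 3: KWH

KWH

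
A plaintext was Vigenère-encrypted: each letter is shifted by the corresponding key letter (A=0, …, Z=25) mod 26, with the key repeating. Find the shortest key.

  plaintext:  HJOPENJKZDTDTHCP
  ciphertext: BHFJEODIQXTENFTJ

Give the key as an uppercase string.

  i= 0: B-H = 20 → U
  i= 1: H-J = 24 → Y
  i= 2: F-O = 17 → R
  i= 3: J-P = 20 → U
  i= 4: E-E =  0 → A
  i= 5: O-N =  1 → B
  i= 6: D-J = 20 → U
  i= 7: I-K = 24 → Y
  i= 8: Q-Z = 17 → R
  i= 9: X-D = 20 → U
  i=10: T-T =  0 → A
  i=11: E-D =  1 → B
  i=12: N-T = 20 → U
  i=13: F-H = 24 → Y
  i=14: T-C = 17 → R
  i=15: J-P = 20 → U
  shifts repeat with period 6: UYRUAB

UYRUAB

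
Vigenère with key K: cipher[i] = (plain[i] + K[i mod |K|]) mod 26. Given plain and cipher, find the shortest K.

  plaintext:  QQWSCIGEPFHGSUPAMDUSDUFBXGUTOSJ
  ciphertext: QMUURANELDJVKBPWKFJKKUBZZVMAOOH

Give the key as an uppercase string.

  i= 0: Q-Q =  0 → A
  i= 1: M-Q = 22 → W
  i= 2: U-W = 24 → Y
  i= 3: U-S =  2 → C
  i= 4: R-C = 15 → P
  i= 5: A-I = 18 → S
  i= 6: N-G =  7 → H
  i= 7: E-E =  0 → A
  i= 8: L-P = 22 → W
  i= 9: D-F = 24 → Y
  i=10: J-H =  2 → C
  i=11: V-G = 15 → P
  i=12: K-S = 18 → S
  i=13: B-U =  7 → H
  i=14: P-P =  0 → A
  i=15: W-A = 22 → W
  i=16: K-M = 24 → Y
  i=17: F-D =  2 → C
  i=18: J-U = 15 → P
  i=19: K-S = 18 → S
  i=20: K-D =  7 → H
  i=21: U-U =  0 → A
  i=22: B-F = 22 → W
  i=23: Z-B = 24 → Y
  i=24: Z-X =  2 → C
  i=25: V-G = 15 → P
  i=26: M-U = 18 → S
  i=27: A-T =  7 → H
  i=28: O-O =  0 → A
  i=29: O-S = 22 → W
  i=30: H-J = 24 → Y
  shifts repeat with period 7: AWYCPSH

AWYCPSH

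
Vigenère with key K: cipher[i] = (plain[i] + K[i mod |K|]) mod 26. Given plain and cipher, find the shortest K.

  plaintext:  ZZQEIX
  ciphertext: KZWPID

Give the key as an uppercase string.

LAG

  i= 0: K-Z = 11 → L
  i= 1: Z-Z =  0 → A
  i= 2: W-Q =  6 → G
  i= 3: P-E = 11 → L
  i= 4: I-I =  0 → A
  i= 5: D-X =  6 → G
  shifts repeat with period 3: LAG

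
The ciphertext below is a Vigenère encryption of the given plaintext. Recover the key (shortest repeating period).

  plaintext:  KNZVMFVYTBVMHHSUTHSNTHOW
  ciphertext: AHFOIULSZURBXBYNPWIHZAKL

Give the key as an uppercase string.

QUGTWP

  i= 0: A-K = 16 → Q
  i= 1: H-N = 20 → U
  i= 2: F-Z =  6 → G
  i= 3: O-V = 19 → T
  i= 4: I-M = 22 → W
  i= 5: U-F = 15 → P
  i= 6: L-V = 16 → Q
  i= 7: S-Y = 20 → U
  i= 8: Z-T =  6 → G
  i= 9: U-B = 19 → T
  i=10: R-V = 22 → W
  i=11: B-M = 15 → P
  i=12: X-H = 16 → Q
  i=13: B-H = 20 → U
  i=14: Y-S =  6 → G
  i=15: N-U = 19 → T
  i=16: P-T = 22 → W
  i=17: W-H = 15 → P
  i=18: I-S = 16 → Q
  i=19: H-N = 20 → U
  i=20: Z-T =  6 → G
  i=21: A-H = 19 → T
  i=22: K-O = 22 → W
  i=23: L-W = 15 → P
  shifts repeat with period 6: QUGTWP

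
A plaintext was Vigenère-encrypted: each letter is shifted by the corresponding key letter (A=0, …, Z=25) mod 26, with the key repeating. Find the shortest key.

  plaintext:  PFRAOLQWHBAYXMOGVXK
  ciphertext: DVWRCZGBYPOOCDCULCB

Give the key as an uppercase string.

  i= 0: D-P = 14 → O
  i= 1: V-F = 16 → Q
  i= 2: W-R =  5 → F
  i= 3: R-A = 17 → R
  i= 4: C-O = 14 → O
  i= 5: Z-L = 14 → O
  i= 6: G-Q = 16 → Q
  i= 7: B-W =  5 → F
  i= 8: Y-H = 17 → R
  i= 9: P-B = 14 → O
  i=10: O-A = 14 → O
  i=11: O-Y = 16 → Q
  i=12: C-X =  5 → F
  i=13: D-M = 17 → R
  i=14: C-O = 14 → O
  i=15: U-G = 14 → O
  i=16: L-V = 16 → Q
  i=17: C-X =  5 → F
  i=18: B-K = 17 → R
  shifts repeat with period 5: OQFRO

OQFRO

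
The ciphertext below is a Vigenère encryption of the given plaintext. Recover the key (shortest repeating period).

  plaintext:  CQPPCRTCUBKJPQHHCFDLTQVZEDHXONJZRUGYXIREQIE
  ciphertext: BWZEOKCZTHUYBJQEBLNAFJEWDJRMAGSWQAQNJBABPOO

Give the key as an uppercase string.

ZGKPMTJX

  i= 0: B-C = 25 → Z
  i= 1: W-Q =  6 → G
  i= 2: Z-P = 10 → K
  i= 3: E-P = 15 → P
  i= 4: O-C = 12 → M
  i= 5: K-R = 19 → T
  i= 6: C-T =  9 → J
  i= 7: Z-C = 23 → X
  i= 8: T-U = 25 → Z
  i= 9: H-B =  6 → G
  i=10: U-K = 10 → K
  i=11: Y-J = 15 → P
  i=12: B-P = 12 → M
  i=13: J-Q = 19 → T
  i=14: Q-H =  9 → J
  i=15: E-H = 23 → X
  i=16: B-C = 25 → Z
  i=17: L-F =  6 → G
  i=18: N-D = 10 → K
  i=19: A-L = 15 → P
  i=20: F-T = 12 → M
  i=21: J-Q = 19 → T
  i=22: E-V =  9 → J
  i=23: W-Z = 23 → X
  i=24: D-E = 25 → Z
  i=25: J-D =  6 → G
  i=26: R-H = 10 → K
  i=27: M-X = 15 → P
  i=28: A-O = 12 → M
  i=29: G-N = 19 → T
  i=30: S-J =  9 → J
  i=31: W-Z = 23 → X
  i=32: Q-R = 25 → Z
  i=33: A-U =  6 → G
  i=34: Q-G = 10 → K
  i=35: N-Y = 15 → P
  i=36: J-X = 12 → M
  i=37: B-I = 19 → T
  i=38: A-R =  9 → J
  i=39: B-E = 23 → X
  i=40: P-Q = 25 → Z
  i=41: O-I =  6 → G
  i=42: O-E = 10 → K
  shifts repeat with period 8: ZGKPMTJX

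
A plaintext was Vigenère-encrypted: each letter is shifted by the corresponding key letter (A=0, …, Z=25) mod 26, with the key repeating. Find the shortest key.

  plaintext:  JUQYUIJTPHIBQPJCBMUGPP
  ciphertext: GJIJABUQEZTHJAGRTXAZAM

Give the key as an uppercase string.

XPSLGTL

  i= 0: G-J = 23 → X
  i= 1: J-U = 15 → P
  i= 2: I-Q = 18 → S
  i= 3: J-Y = 11 → L
  i= 4: A-U =  6 → G
  i= 5: B-I = 19 → T
  i= 6: U-J = 11 → L
  i= 7: Q-T = 23 → X
  i= 8: E-P = 15 → P
  i= 9: Z-H = 18 → S
  i=10: T-I = 11 → L
  i=11: H-B =  6 → G
  i=12: J-Q = 19 → T
  i=13: A-P = 11 → L
  i=14: G-J = 23 → X
  i=15: R-C = 15 → P
  i=16: T-B = 18 → S
  i=17: X-M = 11 → L
  i=18: A-U =  6 → G
  i=19: Z-G = 19 → T
  i=20: A-P = 11 → L
  i=21: M-P = 23 → X
  shifts repeat with period 7: XPSLGTL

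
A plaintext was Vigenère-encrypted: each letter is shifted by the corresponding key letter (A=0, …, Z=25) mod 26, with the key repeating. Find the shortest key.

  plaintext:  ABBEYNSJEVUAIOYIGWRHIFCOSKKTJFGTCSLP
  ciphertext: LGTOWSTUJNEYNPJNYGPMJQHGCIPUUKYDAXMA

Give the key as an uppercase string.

LFSKYFB

  i= 0: L-A = 11 → L
  i= 1: G-B =  5 → F
  i= 2: T-B = 18 → S
  i= 3: O-E = 10 → K
  i= 4: W-Y = 24 → Y
  i= 5: S-N =  5 → F
  i= 6: T-S =  1 → B
  i= 7: U-J = 11 → L
  i= 8: J-E =  5 → F
  i= 9: N-V = 18 → S
  i=10: E-U = 10 → K
  i=11: Y-A = 24 → Y
  i=12: N-I =  5 → F
  i=13: P-O =  1 → B
  i=14: J-Y = 11 → L
  i=15: N-I =  5 → F
  i=16: Y-G = 18 → S
  i=17: G-W = 10 → K
  i=18: P-R = 24 → Y
  i=19: M-H =  5 → F
  i=20: J-I =  1 → B
  i=21: Q-F = 11 → L
  i=22: H-C =  5 → F
  i=23: G-O = 18 → S
  i=24: C-S = 10 → K
  i=25: I-K = 24 → Y
  i=26: P-K =  5 → F
  i=27: U-T =  1 → B
  i=28: U-J = 11 → L
  i=29: K-F =  5 → F
  i=30: Y-G = 18 → S
  i=31: D-T = 10 → K
  i=32: A-C = 24 → Y
  i=33: X-S =  5 → F
  i=34: M-L =  1 → B
  i=35: A-P = 11 → L
  shifts repeat with period 7: LFSKYFB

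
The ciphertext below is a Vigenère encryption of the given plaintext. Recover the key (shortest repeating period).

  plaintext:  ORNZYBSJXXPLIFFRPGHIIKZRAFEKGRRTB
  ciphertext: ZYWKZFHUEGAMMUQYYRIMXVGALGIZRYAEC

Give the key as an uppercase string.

  i= 0: Z-O = 11 → L
  i= 1: Y-R =  7 → H
  i= 2: W-N =  9 → J
  i= 3: K-Z = 11 → L
  i= 4: Z-Y =  1 → B
  i= 5: F-B =  4 → E
  i= 6: H-S = 15 → P
  i= 7: U-J = 11 → L
  i= 8: E-X =  7 → H
  i= 9: G-X =  9 → J
  i=10: A-P = 11 → L
  i=11: M-L =  1 → B
  i=12: M-I =  4 → E
  i=13: U-F = 15 → P
  i=14: Q-F = 11 → L
  i=15: Y-R =  7 → H
  i=16: Y-P =  9 → J
  i=17: R-G = 11 → L
  i=18: I-H =  1 → B
  i=19: M-I =  4 → E
  i=20: X-I = 15 → P
  i=21: V-K = 11 → L
  i=22: G-Z =  7 → H
  i=23: A-R =  9 → J
  i=24: L-A = 11 → L
  i=25: G-F =  1 → B
  i=26: I-E =  4 → E
  i=27: Z-K = 15 → P
  i=28: R-G = 11 → L
  i=29: Y-R =  7 → H
  i=30: A-R =  9 → J
  i=31: E-T = 11 → L
  i=32: C-B =  1 → B
  shifts repeat with period 7: LHJLBEP

LHJLBEP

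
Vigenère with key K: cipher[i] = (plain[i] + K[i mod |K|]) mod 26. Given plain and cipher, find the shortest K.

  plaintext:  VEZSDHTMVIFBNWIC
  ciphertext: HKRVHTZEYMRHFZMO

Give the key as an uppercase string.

MGSDE

  i= 0: H-V = 12 → M
  i= 1: K-E =  6 → G
  i= 2: R-Z = 18 → S
  i= 3: V-S =  3 → D
  i= 4: H-D =  4 → E
  i= 5: T-H = 12 → M
  i= 6: Z-T =  6 → G
  i= 7: E-M = 18 → S
  i= 8: Y-V =  3 → D
  i= 9: M-I =  4 → E
  i=10: R-F = 12 → M
  i=11: H-B =  6 → G
  i=12: F-N = 18 → S
  i=13: Z-W =  3 → D
  i=14: M-I =  4 → E
  i=15: O-C = 12 → M
  shifts repeat with period 5: MGSDE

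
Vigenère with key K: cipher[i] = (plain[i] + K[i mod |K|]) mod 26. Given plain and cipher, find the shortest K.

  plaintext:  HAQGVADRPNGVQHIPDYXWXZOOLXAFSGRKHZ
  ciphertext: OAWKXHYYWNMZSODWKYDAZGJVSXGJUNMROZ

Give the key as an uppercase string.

  i= 0: O-H =  7 → H
  i= 1: A-A =  0 → A
  i= 2: W-Q =  6 → G
  i= 3: K-G =  4 → E
  i= 4: X-V =  2 → C
  i= 5: H-A =  7 → H
  i= 6: Y-D = 21 → V
  i= 7: Y-R =  7 → H
  i= 8: W-P =  7 → H
  i= 9: N-N =  0 → A
  i=10: M-G =  6 → G
  i=11: Z-V =  4 → E
  i=12: S-Q =  2 → C
  i=13: O-H =  7 → H
  i=14: D-I = 21 → V
  i=15: W-P =  7 → H
  i=16: K-D =  7 → H
  i=17: Y-Y =  0 → A
  i=18: D-X =  6 → G
  i=19: A-W =  4 → E
  i=20: Z-X =  2 → C
  i=21: G-Z =  7 → H
  i=22: J-O = 21 → V
  i=23: V-O =  7 → H
  i=24: S-L =  7 → H
  i=25: X-X =  0 → A
  i=26: G-A =  6 → G
  i=27: J-F =  4 → E
  i=28: U-S =  2 → C
  i=29: N-G =  7 → H
  i=30: M-R = 21 → V
  i=31: R-K =  7 → H
  i=32: O-H =  7 → H
  i=33: Z-Z =  0 → A
  shifts repeat with period 8: HAGECHVH

HAGECHVH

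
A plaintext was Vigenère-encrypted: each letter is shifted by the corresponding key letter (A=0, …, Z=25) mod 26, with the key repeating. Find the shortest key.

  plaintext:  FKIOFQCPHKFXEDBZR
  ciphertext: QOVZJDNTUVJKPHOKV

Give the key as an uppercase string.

LEN

  i= 0: Q-F = 11 → L
  i= 1: O-K =  4 → E
  i= 2: V-I = 13 → N
  i= 3: Z-O = 11 → L
  i= 4: J-F =  4 → E
  i= 5: D-Q = 13 → N
  i= 6: N-C = 11 → L
  i= 7: T-P =  4 → E
  i= 8: U-H = 13 → N
  i= 9: V-K = 11 → L
  i=10: J-F =  4 → E
  i=11: K-X = 13 → N
  i=12: P-E = 11 → L
  i=13: H-D =  4 → E
  i=14: O-B = 13 → N
  i=15: K-Z = 11 → L
  i=16: V-R =  4 → E
  shifts repeat with period 3: LEN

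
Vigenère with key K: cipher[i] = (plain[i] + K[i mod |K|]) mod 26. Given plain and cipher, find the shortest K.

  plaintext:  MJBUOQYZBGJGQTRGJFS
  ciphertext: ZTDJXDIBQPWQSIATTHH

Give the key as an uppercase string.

  i= 0: Z-M = 13 → N
  i= 1: T-J = 10 → K
  i= 2: D-B =  2 → C
  i= 3: J-U = 15 → P
  i= 4: X-O =  9 → J
  i= 5: D-Q = 13 → N
  i= 6: I-Y = 10 → K
  i= 7: B-Z =  2 → C
  i= 8: Q-B = 15 → P
  i= 9: P-G =  9 → J
  i=10: W-J = 13 → N
  i=11: Q-G = 10 → K
  i=12: S-Q =  2 → C
  i=13: I-T = 15 → P
  i=14: A-R =  9 → J
  i=15: T-G = 13 → N
  i=16: T-J = 10 → K
  i=17: H-F =  2 → C
  i=18: H-S = 15 → P
  shifts repeat with period 5: NKCPJ

NKCPJ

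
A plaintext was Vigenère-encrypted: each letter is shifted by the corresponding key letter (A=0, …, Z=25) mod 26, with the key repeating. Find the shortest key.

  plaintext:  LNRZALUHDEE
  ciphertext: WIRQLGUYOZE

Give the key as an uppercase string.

LVAR

  i= 0: W-L = 11 → L
  i= 1: I-N = 21 → V
  i= 2: R-R =  0 → A
  i= 3: Q-Z = 17 → R
  i= 4: L-A = 11 → L
  i= 5: G-L = 21 → V
  i= 6: U-U =  0 → A
  i= 7: Y-H = 17 → R
  i= 8: O-D = 11 → L
  i= 9: Z-E = 21 → V
  i=10: E-E =  0 → A
  shifts repeat with period 4: LVAR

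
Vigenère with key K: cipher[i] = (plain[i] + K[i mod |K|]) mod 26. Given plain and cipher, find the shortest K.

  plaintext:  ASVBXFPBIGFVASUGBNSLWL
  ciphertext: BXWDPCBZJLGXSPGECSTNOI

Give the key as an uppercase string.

BFBCSXMY

  i= 0: B-A =  1 → B
  i= 1: X-S =  5 → F
  i= 2: W-V =  1 → B
  i= 3: D-B =  2 → C
  i= 4: P-X = 18 → S
  i= 5: C-F = 23 → X
  i= 6: B-P = 12 → M
  i= 7: Z-B = 24 → Y
  i= 8: J-I =  1 → B
  i= 9: L-G =  5 → F
  i=10: G-F =  1 → B
  i=11: X-V =  2 → C
  i=12: S-A = 18 → S
  i=13: P-S = 23 → X
  i=14: G-U = 12 → M
  i=15: E-G = 24 → Y
  i=16: C-B =  1 → B
  i=17: S-N =  5 → F
  i=18: T-S =  1 → B
  i=19: N-L =  2 → C
  i=20: O-W = 18 → S
  i=21: I-L = 23 → X
  shifts repeat with period 8: BFBCSXMY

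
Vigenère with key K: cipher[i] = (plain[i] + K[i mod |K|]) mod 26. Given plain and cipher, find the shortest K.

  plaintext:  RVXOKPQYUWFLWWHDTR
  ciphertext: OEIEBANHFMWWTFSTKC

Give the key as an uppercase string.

  i= 0: O-R = 23 → X
  i= 1: E-V =  9 → J
  i= 2: I-X = 11 → L
  i= 3: E-O = 16 → Q
  i= 4: B-K = 17 → R
  i= 5: A-P = 11 → L
  i= 6: N-Q = 23 → X
  i= 7: H-Y =  9 → J
  i= 8: F-U = 11 → L
  i= 9: M-W = 16 → Q
  i=10: W-F = 17 → R
  i=11: W-L = 11 → L
  i=12: T-W = 23 → X
  i=13: F-W =  9 → J
  i=14: S-H = 11 → L
  i=15: T-D = 16 → Q
  i=16: K-T = 17 → R
  i=17: C-R = 11 → L
  shifts repeat with period 6: XJLQRL

XJLQRL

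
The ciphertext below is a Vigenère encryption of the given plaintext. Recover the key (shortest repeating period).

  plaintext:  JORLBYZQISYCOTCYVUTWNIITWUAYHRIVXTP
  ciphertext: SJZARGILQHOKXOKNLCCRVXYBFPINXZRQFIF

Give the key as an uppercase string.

  i= 0: S-J =  9 → J
  i= 1: J-O = 21 → V
  i= 2: Z-R =  8 → I
  i= 3: A-L = 15 → P
  i= 4: R-B = 16 → Q
  i= 5: G-Y =  8 → I
  i= 6: I-Z =  9 → J
  i= 7: L-Q = 21 → V
  i= 8: Q-I =  8 → I
  i= 9: H-S = 15 → P
  i=10: O-Y = 16 → Q
  i=11: K-C =  8 → I
  i=12: X-O =  9 → J
  i=13: O-T = 21 → V
  i=14: K-C =  8 → I
  i=15: N-Y = 15 → P
  i=16: L-V = 16 → Q
  i=17: C-U =  8 → I
  i=18: C-T =  9 → J
  i=19: R-W = 21 → V
  i=20: V-N =  8 → I
  i=21: X-I = 15 → P
  i=22: Y-I = 16 → Q
  i=23: B-T =  8 → I
  i=24: F-W =  9 → J
  i=25: P-U = 21 → V
  i=26: I-A =  8 → I
  i=27: N-Y = 15 → P
  i=28: X-H = 16 → Q
  i=29: Z-R =  8 → I
  i=30: R-I =  9 → J
  i=31: Q-V = 21 → V
  i=32: F-X =  8 → I
  i=33: I-T = 15 → P
  i=34: F-P = 16 → Q
  shifts repeat with period 6: JVIPQI

JVIPQI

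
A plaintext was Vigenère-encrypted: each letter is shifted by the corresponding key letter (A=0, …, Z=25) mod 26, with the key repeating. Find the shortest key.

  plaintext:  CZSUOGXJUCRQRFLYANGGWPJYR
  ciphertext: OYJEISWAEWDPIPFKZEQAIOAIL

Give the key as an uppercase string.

MZRKU

  i= 0: O-C = 12 → M
  i= 1: Y-Z = 25 → Z
  i= 2: J-S = 17 → R
  i= 3: E-U = 10 → K
  i= 4: I-O = 20 → U
  i= 5: S-G = 12 → M
  i= 6: W-X = 25 → Z
  i= 7: A-J = 17 → R
  i= 8: E-U = 10 → K
  i= 9: W-C = 20 → U
  i=10: D-R = 12 → M
  i=11: P-Q = 25 → Z
  i=12: I-R = 17 → R
  i=13: P-F = 10 → K
  i=14: F-L = 20 → U
  i=15: K-Y = 12 → M
  i=16: Z-A = 25 → Z
  i=17: E-N = 17 → R
  i=18: Q-G = 10 → K
  i=19: A-G = 20 → U
  i=20: I-W = 12 → M
  i=21: O-P = 25 → Z
  i=22: A-J = 17 → R
  i=23: I-Y = 10 → K
  i=24: L-R = 20 → U
  shifts repeat with period 5: MZRKU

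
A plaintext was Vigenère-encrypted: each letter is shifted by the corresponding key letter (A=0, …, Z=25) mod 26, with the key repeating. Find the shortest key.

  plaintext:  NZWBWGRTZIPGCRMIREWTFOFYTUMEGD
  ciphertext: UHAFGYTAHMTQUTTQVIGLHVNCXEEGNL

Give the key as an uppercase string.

HIEEKSC

  i= 0: U-N =  7 → H
  i= 1: H-Z =  8 → I
  i= 2: A-W =  4 → E
  i= 3: F-B =  4 → E
  i= 4: G-W = 10 → K
  i= 5: Y-G = 18 → S
  i= 6: T-R =  2 → C
  i= 7: A-T =  7 → H
  i= 8: H-Z =  8 → I
  i= 9: M-I =  4 → E
  i=10: T-P =  4 → E
  i=11: Q-G = 10 → K
  i=12: U-C = 18 → S
  i=13: T-R =  2 → C
  i=14: T-M =  7 → H
  i=15: Q-I =  8 → I
  i=16: V-R =  4 → E
  i=17: I-E =  4 → E
  i=18: G-W = 10 → K
  i=19: L-T = 18 → S
  i=20: H-F =  2 → C
  i=21: V-O =  7 → H
  i=22: N-F =  8 → I
  i=23: C-Y =  4 → E
  i=24: X-T =  4 → E
  i=25: E-U = 10 → K
  i=26: E-M = 18 → S
  i=27: G-E =  2 → C
  i=28: N-G =  7 → H
  i=29: L-D =  8 → I
  shifts repeat with period 7: HIEEKSC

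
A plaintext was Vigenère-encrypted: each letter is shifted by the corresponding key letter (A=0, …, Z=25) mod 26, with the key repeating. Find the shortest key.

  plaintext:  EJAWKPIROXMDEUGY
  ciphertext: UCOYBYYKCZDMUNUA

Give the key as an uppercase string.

  i= 0: U-E = 16 → Q
  i= 1: C-J = 19 → T
  i= 2: O-A = 14 → O
  i= 3: Y-W =  2 → C
  i= 4: B-K = 17 → R
  i= 5: Y-P =  9 → J
  i= 6: Y-I = 16 → Q
  i= 7: K-R = 19 → T
  i= 8: C-O = 14 → O
  i= 9: Z-X =  2 → C
  i=10: D-M = 17 → R
  i=11: M-D =  9 → J
  i=12: U-E = 16 → Q
  i=13: N-U = 19 → T
  i=14: U-G = 14 → O
  i=15: A-Y =  2 → C
  shifts repeat with period 6: QTOCRJ

QTOCRJ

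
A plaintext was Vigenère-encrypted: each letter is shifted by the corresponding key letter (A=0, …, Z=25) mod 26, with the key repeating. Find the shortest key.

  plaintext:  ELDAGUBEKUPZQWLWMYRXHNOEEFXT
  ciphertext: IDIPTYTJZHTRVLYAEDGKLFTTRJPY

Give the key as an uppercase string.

ESFPN

  i= 0: I-E =  4 → E
  i= 1: D-L = 18 → S
  i= 2: I-D =  5 → F
  i= 3: P-A = 15 → P
  i= 4: T-G = 13 → N
  i= 5: Y-U =  4 → E
  i= 6: T-B = 18 → S
  i= 7: J-E =  5 → F
  i= 8: Z-K = 15 → P
  i= 9: H-U = 13 → N
  i=10: T-P =  4 → E
  i=11: R-Z = 18 → S
  i=12: V-Q =  5 → F
  i=13: L-W = 15 → P
  i=14: Y-L = 13 → N
  i=15: A-W =  4 → E
  i=16: E-M = 18 → S
  i=17: D-Y =  5 → F
  i=18: G-R = 15 → P
  i=19: K-X = 13 → N
  i=20: L-H =  4 → E
  i=21: F-N = 18 → S
  i=22: T-O =  5 → F
  i=23: T-E = 15 → P
  i=24: R-E = 13 → N
  i=25: J-F =  4 → E
  i=26: P-X = 18 → S
  i=27: Y-T =  5 → F
  shifts repeat with period 5: ESFPN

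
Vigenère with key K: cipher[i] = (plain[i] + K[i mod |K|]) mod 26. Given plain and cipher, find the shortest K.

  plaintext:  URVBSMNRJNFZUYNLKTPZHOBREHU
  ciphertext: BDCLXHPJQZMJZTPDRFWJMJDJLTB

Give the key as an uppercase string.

  i= 0: B-U =  7 → H
  i= 1: D-R = 12 → M
  i= 2: C-V =  7 → H
  i= 3: L-B = 10 → K
  i= 4: X-S =  5 → F
  i= 5: H-M = 21 → V
  i= 6: P-N =  2 → C
  i= 7: J-R = 18 → S
  i= 8: Q-J =  7 → H
  i= 9: Z-N = 12 → M
  i=10: M-F =  7 → H
  i=11: J-Z = 10 → K
  i=12: Z-U =  5 → F
  i=13: T-Y = 21 → V
  i=14: P-N =  2 → C
  i=15: D-L = 18 → S
  i=16: R-K =  7 → H
  i=17: F-T = 12 → M
  i=18: W-P =  7 → H
  i=19: J-Z = 10 → K
  i=20: M-H =  5 → F
  i=21: J-O = 21 → V
  i=22: D-B =  2 → C
  i=23: J-R = 18 → S
  i=24: L-E =  7 → H
  i=25: T-H = 12 → M
  i=26: B-U =  7 → H
  shifts repeat with period 8: HMHKFVCS

HMHKFVCS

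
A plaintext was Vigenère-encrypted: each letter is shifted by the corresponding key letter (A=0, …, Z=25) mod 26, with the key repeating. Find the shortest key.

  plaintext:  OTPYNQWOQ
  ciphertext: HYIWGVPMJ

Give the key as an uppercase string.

TFTY

  i= 0: H-O = 19 → T
  i= 1: Y-T =  5 → F
  i= 2: I-P = 19 → T
  i= 3: W-Y = 24 → Y
  i= 4: G-N = 19 → T
  i= 5: V-Q =  5 → F
  i= 6: P-W = 19 → T
  i= 7: M-O = 24 → Y
  i= 8: J-Q = 19 → T
  shifts repeat with period 4: TFTY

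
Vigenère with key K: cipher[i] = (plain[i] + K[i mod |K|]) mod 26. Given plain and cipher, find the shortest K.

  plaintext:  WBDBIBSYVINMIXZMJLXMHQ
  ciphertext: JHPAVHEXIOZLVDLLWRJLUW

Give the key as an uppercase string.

  i= 0: J-W = 13 → N
  i= 1: H-B =  6 → G
  i= 2: P-D = 12 → M
  i= 3: A-B = 25 → Z
  i= 4: V-I = 13 → N
  i= 5: H-B =  6 → G
  i= 6: E-S = 12 → M
  i= 7: X-Y = 25 → Z
  i= 8: I-V = 13 → N
  i= 9: O-I =  6 → G
  i=10: Z-N = 12 → M
  i=11: L-M = 25 → Z
  i=12: V-I = 13 → N
  i=13: D-X =  6 → G
  i=14: L-Z = 12 → M
  i=15: L-M = 25 → Z
  i=16: W-J = 13 → N
  i=17: R-L =  6 → G
  i=18: J-X = 12 → M
  i=19: L-M = 25 → Z
  i=20: U-H = 13 → N
  i=21: W-Q =  6 → G
  shifts repeat with period 4: NGMZ

NGMZ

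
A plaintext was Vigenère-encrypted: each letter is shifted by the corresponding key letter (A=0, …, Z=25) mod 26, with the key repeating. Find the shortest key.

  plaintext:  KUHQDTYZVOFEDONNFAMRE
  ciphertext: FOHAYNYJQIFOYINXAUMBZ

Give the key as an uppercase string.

  i= 0: F-K = 21 → V
  i= 1: O-U = 20 → U
  i= 2: H-H =  0 → A
  i= 3: A-Q = 10 → K
  i= 4: Y-D = 21 → V
  i= 5: N-T = 20 → U
  i= 6: Y-Y =  0 → A
  i= 7: J-Z = 10 → K
  i= 8: Q-V = 21 → V
  i= 9: I-O = 20 → U
  i=10: F-F =  0 → A
  i=11: O-E = 10 → K
  i=12: Y-D = 21 → V
  i=13: I-O = 20 → U
  i=14: N-N =  0 → A
  i=15: X-N = 10 → K
  i=16: A-F = 21 → V
  i=17: U-A = 20 → U
  i=18: M-M =  0 → A
  i=19: B-R = 10 → K
  i=20: Z-E = 21 → V
  shifts repeat with period 4: VUAK

VUAK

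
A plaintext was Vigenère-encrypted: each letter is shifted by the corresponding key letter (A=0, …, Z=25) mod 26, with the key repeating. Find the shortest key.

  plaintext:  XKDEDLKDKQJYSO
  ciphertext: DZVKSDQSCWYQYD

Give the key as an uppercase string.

GPS

  i= 0: D-X =  6 → G
  i= 1: Z-K = 15 → P
  i= 2: V-D = 18 → S
  i= 3: K-E =  6 → G
  i= 4: S-D = 15 → P
  i= 5: D-L = 18 → S
  i= 6: Q-K =  6 → G
  i= 7: S-D = 15 → P
  i= 8: C-K = 18 → S
  i= 9: W-Q =  6 → G
  i=10: Y-J = 15 → P
  i=11: Q-Y = 18 → S
  i=12: Y-S =  6 → G
  i=13: D-O = 15 → P
  shifts repeat with period 3: GPS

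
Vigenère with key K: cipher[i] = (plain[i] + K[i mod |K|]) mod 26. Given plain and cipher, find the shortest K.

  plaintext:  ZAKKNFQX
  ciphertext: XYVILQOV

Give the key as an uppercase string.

YYL

  i= 0: X-Z = 24 → Y
  i= 1: Y-A = 24 → Y
  i= 2: V-K = 11 → L
  i= 3: I-K = 24 → Y
  i= 4: L-N = 24 → Y
  i= 5: Q-F = 11 → L
  i= 6: O-Q = 24 → Y
  i= 7: V-X = 24 → Y
  shifts repeat with period 3: YYL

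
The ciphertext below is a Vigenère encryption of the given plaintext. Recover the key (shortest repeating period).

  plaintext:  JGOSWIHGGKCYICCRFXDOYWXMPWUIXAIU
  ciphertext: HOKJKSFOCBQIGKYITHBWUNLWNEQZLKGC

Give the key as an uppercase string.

  i= 0: H-J = 24 → Y
  i= 1: O-G =  8 → I
  i= 2: K-O = 22 → W
  i= 3: J-S = 17 → R
  i= 4: K-W = 14 → O
  i= 5: S-I = 10 → K
  i= 6: F-H = 24 → Y
  i= 7: O-G =  8 → I
  i= 8: C-G = 22 → W
  i= 9: B-K = 17 → R
  i=10: Q-C = 14 → O
  i=11: I-Y = 10 → K
  i=12: G-I = 24 → Y
  i=13: K-C =  8 → I
  i=14: Y-C = 22 → W
  i=15: I-R = 17 → R
  i=16: T-F = 14 → O
  i=17: H-X = 10 → K
  i=18: B-D = 24 → Y
  i=19: W-O =  8 → I
  i=20: U-Y = 22 → W
  i=21: N-W = 17 → R
  i=22: L-X = 14 → O
  i=23: W-M = 10 → K
  i=24: N-P = 24 → Y
  i=25: E-W =  8 → I
  i=26: Q-U = 22 → W
  i=27: Z-I = 17 → R
  i=28: L-X = 14 → O
  i=29: K-A = 10 → K
  i=30: G-I = 24 → Y
  i=31: C-U =  8 → I
  shifts repeat with period 6: YIWROK

YIWROK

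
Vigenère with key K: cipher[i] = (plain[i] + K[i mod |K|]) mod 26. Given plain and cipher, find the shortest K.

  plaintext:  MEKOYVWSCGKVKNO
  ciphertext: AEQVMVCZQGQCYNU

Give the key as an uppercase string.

OAGH

  i= 0: A-M = 14 → O
  i= 1: E-E =  0 → A
  i= 2: Q-K =  6 → G
  i= 3: V-O =  7 → H
  i= 4: M-Y = 14 → O
  i= 5: V-V =  0 → A
  i= 6: C-W =  6 → G
  i= 7: Z-S =  7 → H
  i= 8: Q-C = 14 → O
  i= 9: G-G =  0 → A
  i=10: Q-K =  6 → G
  i=11: C-V =  7 → H
  i=12: Y-K = 14 → O
  i=13: N-N =  0 → A
  i=14: U-O =  6 → G
  shifts repeat with period 4: OAGH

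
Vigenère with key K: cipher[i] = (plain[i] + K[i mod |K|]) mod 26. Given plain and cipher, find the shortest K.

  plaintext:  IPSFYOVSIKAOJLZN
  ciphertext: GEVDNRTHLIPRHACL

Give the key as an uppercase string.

  i= 0: G-I = 24 → Y
  i= 1: E-P = 15 → P
  i= 2: V-S =  3 → D
  i= 3: D-F = 24 → Y
  i= 4: N-Y = 15 → P
  i= 5: R-O =  3 → D
  i= 6: T-V = 24 → Y
  i= 7: H-S = 15 → P
  i= 8: L-I =  3 → D
  i= 9: I-K = 24 → Y
  i=10: P-A = 15 → P
  i=11: R-O =  3 → D
  i=12: H-J = 24 → Y
  i=13: A-L = 15 → P
  i=14: C-Z =  3 → D
  i=15: L-N = 24 → Y
  shifts repeat with period 3: YPD

YPD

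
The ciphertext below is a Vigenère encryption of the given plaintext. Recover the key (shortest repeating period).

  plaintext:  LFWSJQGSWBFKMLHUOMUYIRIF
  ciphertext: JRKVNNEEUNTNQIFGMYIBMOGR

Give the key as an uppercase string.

YMODEXYM

  i= 0: J-L = 24 → Y
  i= 1: R-F = 12 → M
  i= 2: K-W = 14 → O
  i= 3: V-S =  3 → D
  i= 4: N-J =  4 → E
  i= 5: N-Q = 23 → X
  i= 6: E-G = 24 → Y
  i= 7: E-S = 12 → M
  i= 8: U-W = 24 → Y
  i= 9: N-B = 12 → M
  i=10: T-F = 14 → O
  i=11: N-K =  3 → D
  i=12: Q-M =  4 → E
  i=13: I-L = 23 → X
  i=14: F-H = 24 → Y
  i=15: G-U = 12 → M
  i=16: M-O = 24 → Y
  i=17: Y-M = 12 → M
  i=18: I-U = 14 → O
  i=19: B-Y =  3 → D
  i=20: M-I =  4 → E
  i=21: O-R = 23 → X
  i=22: G-I = 24 → Y
  i=23: R-F = 12 → M
  shifts repeat with period 8: YMODEXYM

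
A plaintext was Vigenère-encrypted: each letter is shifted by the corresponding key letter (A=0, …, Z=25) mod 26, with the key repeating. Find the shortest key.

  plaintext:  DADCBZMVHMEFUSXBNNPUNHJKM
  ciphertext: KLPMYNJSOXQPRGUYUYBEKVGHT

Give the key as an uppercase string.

HLMKXOXX

  i= 0: K-D =  7 → H
  i= 1: L-A = 11 → L
  i= 2: P-D = 12 → M
  i= 3: M-C = 10 → K
  i= 4: Y-B = 23 → X
  i= 5: N-Z = 14 → O
  i= 6: J-M = 23 → X
  i= 7: S-V = 23 → X
  i= 8: O-H =  7 → H
  i= 9: X-M = 11 → L
  i=10: Q-E = 12 → M
  i=11: P-F = 10 → K
  i=12: R-U = 23 → X
  i=13: G-S = 14 → O
  i=14: U-X = 23 → X
  i=15: Y-B = 23 → X
  i=16: U-N =  7 → H
  i=17: Y-N = 11 → L
  i=18: B-P = 12 → M
  i=19: E-U = 10 → K
  i=20: K-N = 23 → X
  i=21: V-H = 14 → O
  i=22: G-J = 23 → X
  i=23: H-K = 23 → X
  i=24: T-M =  7 → H
  shifts repeat with period 8: HLMKXOXX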